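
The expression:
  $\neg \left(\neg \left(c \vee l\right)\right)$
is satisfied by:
  {c: True, l: True}
  {c: True, l: False}
  {l: True, c: False}


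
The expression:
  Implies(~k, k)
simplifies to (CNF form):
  k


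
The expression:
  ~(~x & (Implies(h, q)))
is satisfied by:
  {x: True, h: True, q: False}
  {x: True, q: False, h: False}
  {x: True, h: True, q: True}
  {x: True, q: True, h: False}
  {h: True, q: False, x: False}


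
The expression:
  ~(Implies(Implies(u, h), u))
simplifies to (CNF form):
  ~u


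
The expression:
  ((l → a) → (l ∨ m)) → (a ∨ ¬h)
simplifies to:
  a ∨ (¬l ∧ ¬m) ∨ ¬h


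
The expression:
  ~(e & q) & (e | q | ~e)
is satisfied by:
  {e: False, q: False}
  {q: True, e: False}
  {e: True, q: False}


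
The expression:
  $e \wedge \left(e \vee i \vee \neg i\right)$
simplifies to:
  $e$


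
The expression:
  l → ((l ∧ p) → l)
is always true.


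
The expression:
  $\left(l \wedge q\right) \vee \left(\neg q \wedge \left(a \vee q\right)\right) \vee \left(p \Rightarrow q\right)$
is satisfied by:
  {a: True, q: True, p: False}
  {a: True, p: False, q: False}
  {q: True, p: False, a: False}
  {q: False, p: False, a: False}
  {a: True, q: True, p: True}
  {a: True, p: True, q: False}
  {q: True, p: True, a: False}


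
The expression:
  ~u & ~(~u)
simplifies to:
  False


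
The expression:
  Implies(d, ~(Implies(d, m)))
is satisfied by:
  {m: False, d: False}
  {d: True, m: False}
  {m: True, d: False}


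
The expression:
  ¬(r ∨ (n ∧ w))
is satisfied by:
  {r: False, w: False, n: False}
  {n: True, r: False, w: False}
  {w: True, r: False, n: False}


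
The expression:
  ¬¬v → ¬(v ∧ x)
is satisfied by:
  {v: False, x: False}
  {x: True, v: False}
  {v: True, x: False}


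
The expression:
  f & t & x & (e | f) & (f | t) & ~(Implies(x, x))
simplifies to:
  False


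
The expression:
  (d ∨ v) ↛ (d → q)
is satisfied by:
  {d: True, q: False}


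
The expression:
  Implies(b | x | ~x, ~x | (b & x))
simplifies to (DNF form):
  b | ~x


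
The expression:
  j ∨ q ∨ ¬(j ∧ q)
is always true.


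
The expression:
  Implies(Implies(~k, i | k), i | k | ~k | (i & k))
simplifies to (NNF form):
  True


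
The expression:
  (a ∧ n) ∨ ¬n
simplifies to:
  a ∨ ¬n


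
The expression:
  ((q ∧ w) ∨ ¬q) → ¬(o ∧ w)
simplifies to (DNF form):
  ¬o ∨ ¬w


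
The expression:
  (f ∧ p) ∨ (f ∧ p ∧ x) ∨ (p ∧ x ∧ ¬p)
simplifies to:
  f ∧ p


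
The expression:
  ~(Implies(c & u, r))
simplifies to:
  c & u & ~r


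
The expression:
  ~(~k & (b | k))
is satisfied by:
  {k: True, b: False}
  {b: False, k: False}
  {b: True, k: True}


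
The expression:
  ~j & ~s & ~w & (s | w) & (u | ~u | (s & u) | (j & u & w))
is never true.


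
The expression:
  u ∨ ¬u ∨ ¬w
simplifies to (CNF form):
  True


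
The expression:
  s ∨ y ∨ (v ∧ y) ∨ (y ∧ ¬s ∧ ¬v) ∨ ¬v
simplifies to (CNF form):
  s ∨ y ∨ ¬v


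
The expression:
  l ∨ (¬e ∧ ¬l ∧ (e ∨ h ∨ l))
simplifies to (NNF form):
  l ∨ (h ∧ ¬e)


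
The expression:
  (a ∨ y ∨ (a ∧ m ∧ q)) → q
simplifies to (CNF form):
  (q ∨ ¬a) ∧ (q ∨ ¬y)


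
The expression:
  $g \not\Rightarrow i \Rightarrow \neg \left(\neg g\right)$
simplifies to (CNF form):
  $\text{True}$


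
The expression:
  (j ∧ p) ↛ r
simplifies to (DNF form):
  j ∧ p ∧ ¬r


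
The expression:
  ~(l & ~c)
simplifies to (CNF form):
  c | ~l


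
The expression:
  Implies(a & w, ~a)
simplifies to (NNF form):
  ~a | ~w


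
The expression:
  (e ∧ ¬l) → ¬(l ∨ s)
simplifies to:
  l ∨ ¬e ∨ ¬s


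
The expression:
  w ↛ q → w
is always true.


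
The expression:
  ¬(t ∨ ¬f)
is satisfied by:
  {f: True, t: False}


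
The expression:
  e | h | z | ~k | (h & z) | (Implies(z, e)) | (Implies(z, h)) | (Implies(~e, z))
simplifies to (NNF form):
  True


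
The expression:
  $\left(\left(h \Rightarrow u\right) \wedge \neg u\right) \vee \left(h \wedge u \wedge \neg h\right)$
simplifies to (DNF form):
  $\neg h \wedge \neg u$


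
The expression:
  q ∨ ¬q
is always true.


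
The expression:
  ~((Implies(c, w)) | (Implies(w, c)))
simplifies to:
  False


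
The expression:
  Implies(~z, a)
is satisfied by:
  {a: True, z: True}
  {a: True, z: False}
  {z: True, a: False}


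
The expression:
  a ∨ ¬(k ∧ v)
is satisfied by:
  {a: True, k: False, v: False}
  {k: False, v: False, a: False}
  {v: True, a: True, k: False}
  {v: True, k: False, a: False}
  {a: True, k: True, v: False}
  {k: True, a: False, v: False}
  {v: True, k: True, a: True}


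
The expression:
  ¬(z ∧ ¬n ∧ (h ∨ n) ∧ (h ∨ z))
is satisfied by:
  {n: True, h: False, z: False}
  {h: False, z: False, n: False}
  {n: True, z: True, h: False}
  {z: True, h: False, n: False}
  {n: True, h: True, z: False}
  {h: True, n: False, z: False}
  {n: True, z: True, h: True}


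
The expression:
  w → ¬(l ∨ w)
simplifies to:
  ¬w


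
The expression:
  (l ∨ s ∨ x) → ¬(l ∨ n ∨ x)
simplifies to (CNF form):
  ¬l ∧ ¬x ∧ (¬n ∨ ¬s)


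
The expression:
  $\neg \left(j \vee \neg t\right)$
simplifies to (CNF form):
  $t \wedge \neg j$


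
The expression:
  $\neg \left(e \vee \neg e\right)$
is never true.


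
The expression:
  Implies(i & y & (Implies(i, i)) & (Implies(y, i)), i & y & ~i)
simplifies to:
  ~i | ~y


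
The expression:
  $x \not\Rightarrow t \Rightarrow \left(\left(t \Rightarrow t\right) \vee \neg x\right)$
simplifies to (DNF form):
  $\text{True}$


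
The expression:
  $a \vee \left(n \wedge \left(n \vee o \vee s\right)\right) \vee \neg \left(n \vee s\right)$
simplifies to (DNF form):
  $a \vee n \vee \neg s$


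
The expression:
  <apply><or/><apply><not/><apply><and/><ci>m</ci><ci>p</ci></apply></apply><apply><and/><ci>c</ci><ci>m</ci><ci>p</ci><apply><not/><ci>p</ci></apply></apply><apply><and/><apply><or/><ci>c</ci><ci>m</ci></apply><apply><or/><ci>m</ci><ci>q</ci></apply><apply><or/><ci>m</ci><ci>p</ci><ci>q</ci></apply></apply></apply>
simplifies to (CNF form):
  <true/>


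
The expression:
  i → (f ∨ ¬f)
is always true.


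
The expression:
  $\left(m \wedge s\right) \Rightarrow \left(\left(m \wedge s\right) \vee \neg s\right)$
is always true.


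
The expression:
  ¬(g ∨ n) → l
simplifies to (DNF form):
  g ∨ l ∨ n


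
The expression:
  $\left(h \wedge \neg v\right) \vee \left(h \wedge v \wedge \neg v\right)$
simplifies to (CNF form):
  $h \wedge \neg v$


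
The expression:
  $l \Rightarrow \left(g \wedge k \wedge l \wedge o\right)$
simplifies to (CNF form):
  $\left(g \vee \neg l\right) \wedge \left(k \vee \neg l\right) \wedge \left(o \vee \neg l\right)$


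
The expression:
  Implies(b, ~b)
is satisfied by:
  {b: False}


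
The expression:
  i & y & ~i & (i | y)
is never true.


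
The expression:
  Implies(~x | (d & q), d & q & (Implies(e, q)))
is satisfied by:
  {x: True, d: True, q: True}
  {x: True, d: True, q: False}
  {x: True, q: True, d: False}
  {x: True, q: False, d: False}
  {d: True, q: True, x: False}


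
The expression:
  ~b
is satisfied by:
  {b: False}


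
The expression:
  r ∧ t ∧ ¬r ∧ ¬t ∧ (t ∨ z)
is never true.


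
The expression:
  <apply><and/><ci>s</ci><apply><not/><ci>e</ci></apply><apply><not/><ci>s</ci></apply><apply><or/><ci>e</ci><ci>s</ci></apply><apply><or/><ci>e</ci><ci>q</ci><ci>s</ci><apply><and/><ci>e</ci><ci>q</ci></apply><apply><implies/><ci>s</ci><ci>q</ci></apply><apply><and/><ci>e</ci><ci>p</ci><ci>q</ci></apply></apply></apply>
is never true.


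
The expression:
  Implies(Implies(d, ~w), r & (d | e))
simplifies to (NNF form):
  (d & r) | (d & w) | (e & r)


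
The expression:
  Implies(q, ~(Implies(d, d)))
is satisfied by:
  {q: False}


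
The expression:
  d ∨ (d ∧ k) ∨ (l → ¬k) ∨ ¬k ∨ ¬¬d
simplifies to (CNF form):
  d ∨ ¬k ∨ ¬l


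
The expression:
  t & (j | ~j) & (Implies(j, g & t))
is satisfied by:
  {t: True, g: True, j: False}
  {t: True, g: False, j: False}
  {t: True, j: True, g: True}


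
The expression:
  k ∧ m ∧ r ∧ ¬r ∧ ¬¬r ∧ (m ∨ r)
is never true.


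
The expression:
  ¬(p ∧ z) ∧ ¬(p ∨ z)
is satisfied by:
  {p: False, z: False}


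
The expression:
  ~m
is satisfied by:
  {m: False}


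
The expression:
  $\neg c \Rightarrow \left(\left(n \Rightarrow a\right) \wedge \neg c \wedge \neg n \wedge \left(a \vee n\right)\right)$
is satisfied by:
  {a: True, c: True, n: False}
  {c: True, n: False, a: False}
  {a: True, c: True, n: True}
  {c: True, n: True, a: False}
  {a: True, n: False, c: False}


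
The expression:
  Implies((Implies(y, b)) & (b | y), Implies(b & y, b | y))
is always true.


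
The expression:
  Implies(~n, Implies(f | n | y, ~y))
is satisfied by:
  {n: True, y: False}
  {y: False, n: False}
  {y: True, n: True}


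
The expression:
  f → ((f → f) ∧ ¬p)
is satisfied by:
  {p: False, f: False}
  {f: True, p: False}
  {p: True, f: False}


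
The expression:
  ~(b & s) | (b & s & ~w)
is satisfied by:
  {s: False, b: False, w: False}
  {w: True, s: False, b: False}
  {b: True, s: False, w: False}
  {w: True, b: True, s: False}
  {s: True, w: False, b: False}
  {w: True, s: True, b: False}
  {b: True, s: True, w: False}


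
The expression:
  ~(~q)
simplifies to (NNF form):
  q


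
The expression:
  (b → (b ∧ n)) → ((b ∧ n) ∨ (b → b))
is always true.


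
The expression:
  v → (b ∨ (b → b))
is always true.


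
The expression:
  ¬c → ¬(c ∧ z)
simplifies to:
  True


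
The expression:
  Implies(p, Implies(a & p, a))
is always true.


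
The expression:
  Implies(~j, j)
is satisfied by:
  {j: True}


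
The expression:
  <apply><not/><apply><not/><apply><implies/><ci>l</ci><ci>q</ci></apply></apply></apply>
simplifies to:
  <apply><or/><ci>q</ci><apply><not/><ci>l</ci></apply></apply>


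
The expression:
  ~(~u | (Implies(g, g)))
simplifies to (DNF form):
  False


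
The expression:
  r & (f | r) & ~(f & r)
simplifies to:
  r & ~f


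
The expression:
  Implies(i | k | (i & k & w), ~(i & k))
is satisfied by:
  {k: False, i: False}
  {i: True, k: False}
  {k: True, i: False}


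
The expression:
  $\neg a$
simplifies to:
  $\neg a$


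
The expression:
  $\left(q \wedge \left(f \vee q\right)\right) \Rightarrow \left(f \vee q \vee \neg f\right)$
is always true.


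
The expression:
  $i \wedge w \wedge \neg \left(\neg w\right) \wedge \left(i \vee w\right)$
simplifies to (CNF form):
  $i \wedge w$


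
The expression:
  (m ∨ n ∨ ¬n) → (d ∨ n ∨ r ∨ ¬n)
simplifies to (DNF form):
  True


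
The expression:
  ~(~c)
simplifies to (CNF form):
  c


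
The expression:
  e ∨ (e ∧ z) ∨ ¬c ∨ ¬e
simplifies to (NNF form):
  True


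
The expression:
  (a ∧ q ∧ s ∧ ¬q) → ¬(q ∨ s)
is always true.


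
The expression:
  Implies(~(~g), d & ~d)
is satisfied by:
  {g: False}


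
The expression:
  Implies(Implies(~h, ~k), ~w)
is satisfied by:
  {k: True, h: False, w: False}
  {h: False, w: False, k: False}
  {k: True, h: True, w: False}
  {h: True, k: False, w: False}
  {w: True, k: True, h: False}


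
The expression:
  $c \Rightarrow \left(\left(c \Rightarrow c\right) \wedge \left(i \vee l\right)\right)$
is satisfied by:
  {i: True, l: True, c: False}
  {i: True, c: False, l: False}
  {l: True, c: False, i: False}
  {l: False, c: False, i: False}
  {i: True, l: True, c: True}
  {i: True, c: True, l: False}
  {l: True, c: True, i: False}


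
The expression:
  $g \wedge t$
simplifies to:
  $g \wedge t$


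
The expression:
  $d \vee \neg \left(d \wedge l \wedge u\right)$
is always true.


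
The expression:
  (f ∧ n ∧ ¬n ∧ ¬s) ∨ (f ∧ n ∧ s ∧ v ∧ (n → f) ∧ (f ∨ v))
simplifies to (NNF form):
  f ∧ n ∧ s ∧ v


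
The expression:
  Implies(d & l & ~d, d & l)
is always true.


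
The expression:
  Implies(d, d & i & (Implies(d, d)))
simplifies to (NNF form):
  i | ~d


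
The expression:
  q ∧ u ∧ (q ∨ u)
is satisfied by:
  {u: True, q: True}


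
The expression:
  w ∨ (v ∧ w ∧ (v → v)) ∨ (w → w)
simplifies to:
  True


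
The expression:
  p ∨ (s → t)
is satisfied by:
  {t: True, p: True, s: False}
  {t: True, s: False, p: False}
  {p: True, s: False, t: False}
  {p: False, s: False, t: False}
  {t: True, p: True, s: True}
  {t: True, s: True, p: False}
  {p: True, s: True, t: False}


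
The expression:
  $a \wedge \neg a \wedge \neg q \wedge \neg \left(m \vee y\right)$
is never true.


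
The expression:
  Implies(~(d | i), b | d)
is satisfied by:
  {i: True, b: True, d: True}
  {i: True, b: True, d: False}
  {i: True, d: True, b: False}
  {i: True, d: False, b: False}
  {b: True, d: True, i: False}
  {b: True, d: False, i: False}
  {d: True, b: False, i: False}


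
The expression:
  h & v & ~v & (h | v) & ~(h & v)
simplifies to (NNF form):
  False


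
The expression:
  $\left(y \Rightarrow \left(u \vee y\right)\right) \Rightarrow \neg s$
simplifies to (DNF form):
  $\neg s$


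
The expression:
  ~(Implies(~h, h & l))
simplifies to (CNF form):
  ~h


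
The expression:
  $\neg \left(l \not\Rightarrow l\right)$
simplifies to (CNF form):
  $\text{True}$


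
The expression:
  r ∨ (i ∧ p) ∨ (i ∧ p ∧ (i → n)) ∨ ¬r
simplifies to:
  True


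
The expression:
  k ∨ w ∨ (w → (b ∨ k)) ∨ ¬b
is always true.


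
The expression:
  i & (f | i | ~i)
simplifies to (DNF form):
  i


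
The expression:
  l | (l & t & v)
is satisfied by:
  {l: True}


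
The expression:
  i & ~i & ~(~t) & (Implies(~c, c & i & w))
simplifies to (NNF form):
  False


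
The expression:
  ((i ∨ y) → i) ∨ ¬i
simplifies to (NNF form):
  True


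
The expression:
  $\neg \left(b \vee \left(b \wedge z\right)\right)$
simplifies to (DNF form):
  $\neg b$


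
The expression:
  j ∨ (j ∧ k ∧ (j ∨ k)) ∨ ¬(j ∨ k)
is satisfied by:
  {j: True, k: False}
  {k: False, j: False}
  {k: True, j: True}


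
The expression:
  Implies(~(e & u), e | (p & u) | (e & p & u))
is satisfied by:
  {e: True, p: True, u: True}
  {e: True, p: True, u: False}
  {e: True, u: True, p: False}
  {e: True, u: False, p: False}
  {p: True, u: True, e: False}


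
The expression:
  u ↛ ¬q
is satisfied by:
  {u: True, q: True}


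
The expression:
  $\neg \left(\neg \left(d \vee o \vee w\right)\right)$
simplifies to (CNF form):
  $d \vee o \vee w$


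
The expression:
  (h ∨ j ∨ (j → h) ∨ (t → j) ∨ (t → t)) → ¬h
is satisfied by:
  {h: False}


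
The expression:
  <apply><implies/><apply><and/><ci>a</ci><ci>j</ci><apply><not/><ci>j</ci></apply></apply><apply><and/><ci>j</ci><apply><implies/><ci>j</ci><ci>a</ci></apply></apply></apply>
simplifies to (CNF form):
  <true/>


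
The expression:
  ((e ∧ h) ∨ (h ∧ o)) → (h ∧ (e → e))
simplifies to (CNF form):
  True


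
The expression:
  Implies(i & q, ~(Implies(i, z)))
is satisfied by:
  {q: False, z: False, i: False}
  {i: True, q: False, z: False}
  {z: True, q: False, i: False}
  {i: True, z: True, q: False}
  {q: True, i: False, z: False}
  {i: True, q: True, z: False}
  {z: True, q: True, i: False}


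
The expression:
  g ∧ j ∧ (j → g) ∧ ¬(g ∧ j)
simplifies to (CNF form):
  False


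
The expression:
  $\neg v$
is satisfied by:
  {v: False}


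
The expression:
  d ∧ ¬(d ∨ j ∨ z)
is never true.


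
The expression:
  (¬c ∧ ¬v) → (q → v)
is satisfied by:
  {c: True, v: True, q: False}
  {c: True, v: False, q: False}
  {v: True, c: False, q: False}
  {c: False, v: False, q: False}
  {q: True, c: True, v: True}
  {q: True, c: True, v: False}
  {q: True, v: True, c: False}


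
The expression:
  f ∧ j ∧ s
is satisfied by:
  {j: True, s: True, f: True}


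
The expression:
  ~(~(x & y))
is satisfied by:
  {x: True, y: True}


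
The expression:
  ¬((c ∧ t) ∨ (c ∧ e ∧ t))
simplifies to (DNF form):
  ¬c ∨ ¬t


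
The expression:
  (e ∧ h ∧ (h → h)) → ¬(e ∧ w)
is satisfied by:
  {w: False, e: False, h: False}
  {h: True, w: False, e: False}
  {e: True, w: False, h: False}
  {h: True, e: True, w: False}
  {w: True, h: False, e: False}
  {h: True, w: True, e: False}
  {e: True, w: True, h: False}


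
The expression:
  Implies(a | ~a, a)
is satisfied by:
  {a: True}


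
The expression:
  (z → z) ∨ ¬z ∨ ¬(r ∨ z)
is always true.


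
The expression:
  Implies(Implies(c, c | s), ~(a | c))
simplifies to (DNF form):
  ~a & ~c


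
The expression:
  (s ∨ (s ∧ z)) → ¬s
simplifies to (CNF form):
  ¬s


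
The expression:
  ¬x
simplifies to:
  ¬x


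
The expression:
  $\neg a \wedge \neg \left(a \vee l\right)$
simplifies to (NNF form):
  $\neg a \wedge \neg l$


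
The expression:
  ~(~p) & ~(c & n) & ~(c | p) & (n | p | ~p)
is never true.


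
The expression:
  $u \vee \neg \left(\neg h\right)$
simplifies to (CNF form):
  $h \vee u$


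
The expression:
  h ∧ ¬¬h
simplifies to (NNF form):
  h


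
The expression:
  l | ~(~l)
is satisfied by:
  {l: True}


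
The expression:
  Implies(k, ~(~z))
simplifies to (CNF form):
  z | ~k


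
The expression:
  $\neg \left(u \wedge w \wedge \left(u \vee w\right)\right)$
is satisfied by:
  {w: False, u: False}
  {u: True, w: False}
  {w: True, u: False}


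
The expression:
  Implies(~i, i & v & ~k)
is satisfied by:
  {i: True}


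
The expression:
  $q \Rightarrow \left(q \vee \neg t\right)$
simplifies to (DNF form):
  $\text{True}$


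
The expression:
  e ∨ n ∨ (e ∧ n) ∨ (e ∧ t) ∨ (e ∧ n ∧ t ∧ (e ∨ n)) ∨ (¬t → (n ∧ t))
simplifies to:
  e ∨ n ∨ t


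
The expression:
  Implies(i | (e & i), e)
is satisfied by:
  {e: True, i: False}
  {i: False, e: False}
  {i: True, e: True}


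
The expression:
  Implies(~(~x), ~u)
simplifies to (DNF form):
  ~u | ~x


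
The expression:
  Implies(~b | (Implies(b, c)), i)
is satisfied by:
  {i: True, b: True, c: False}
  {i: True, c: False, b: False}
  {i: True, b: True, c: True}
  {i: True, c: True, b: False}
  {b: True, c: False, i: False}


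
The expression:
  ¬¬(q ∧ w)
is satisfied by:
  {w: True, q: True}


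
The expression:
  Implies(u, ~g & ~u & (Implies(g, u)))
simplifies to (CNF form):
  ~u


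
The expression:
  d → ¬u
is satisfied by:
  {u: False, d: False}
  {d: True, u: False}
  {u: True, d: False}


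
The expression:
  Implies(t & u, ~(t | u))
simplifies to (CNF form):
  ~t | ~u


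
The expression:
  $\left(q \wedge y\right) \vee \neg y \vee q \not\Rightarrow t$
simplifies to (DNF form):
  $q \vee \neg y$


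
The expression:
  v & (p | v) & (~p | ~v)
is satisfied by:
  {v: True, p: False}


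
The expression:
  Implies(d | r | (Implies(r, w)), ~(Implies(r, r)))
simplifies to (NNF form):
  False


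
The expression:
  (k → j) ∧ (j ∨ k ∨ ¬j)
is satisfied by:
  {j: True, k: False}
  {k: False, j: False}
  {k: True, j: True}


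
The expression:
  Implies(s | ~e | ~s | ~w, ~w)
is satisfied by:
  {w: False}


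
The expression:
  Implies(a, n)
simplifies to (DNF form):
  n | ~a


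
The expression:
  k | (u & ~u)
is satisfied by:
  {k: True}


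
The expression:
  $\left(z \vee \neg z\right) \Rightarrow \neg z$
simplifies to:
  $\neg z$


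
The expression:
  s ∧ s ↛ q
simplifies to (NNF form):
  s ∧ ¬q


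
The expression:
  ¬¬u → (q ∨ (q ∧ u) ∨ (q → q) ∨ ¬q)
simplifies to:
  True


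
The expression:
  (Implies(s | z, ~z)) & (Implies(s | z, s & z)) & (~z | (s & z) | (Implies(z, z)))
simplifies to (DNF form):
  ~s & ~z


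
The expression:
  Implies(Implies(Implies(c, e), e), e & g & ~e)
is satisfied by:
  {e: False, c: False}


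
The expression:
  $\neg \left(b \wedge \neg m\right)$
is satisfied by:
  {m: True, b: False}
  {b: False, m: False}
  {b: True, m: True}


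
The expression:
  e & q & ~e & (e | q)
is never true.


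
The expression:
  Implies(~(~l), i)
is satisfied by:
  {i: True, l: False}
  {l: False, i: False}
  {l: True, i: True}


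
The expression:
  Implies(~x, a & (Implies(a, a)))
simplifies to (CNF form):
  a | x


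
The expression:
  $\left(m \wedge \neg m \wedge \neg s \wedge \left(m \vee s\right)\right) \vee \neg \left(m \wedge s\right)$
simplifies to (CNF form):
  $\neg m \vee \neg s$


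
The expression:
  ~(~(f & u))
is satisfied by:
  {u: True, f: True}


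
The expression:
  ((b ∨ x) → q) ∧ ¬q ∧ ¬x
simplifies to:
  ¬b ∧ ¬q ∧ ¬x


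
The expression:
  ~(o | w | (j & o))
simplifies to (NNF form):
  ~o & ~w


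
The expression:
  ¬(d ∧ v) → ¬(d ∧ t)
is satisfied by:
  {v: True, t: False, d: False}
  {t: False, d: False, v: False}
  {v: True, d: True, t: False}
  {d: True, t: False, v: False}
  {v: True, t: True, d: False}
  {t: True, v: False, d: False}
  {v: True, d: True, t: True}


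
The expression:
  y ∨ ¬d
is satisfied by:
  {y: True, d: False}
  {d: False, y: False}
  {d: True, y: True}


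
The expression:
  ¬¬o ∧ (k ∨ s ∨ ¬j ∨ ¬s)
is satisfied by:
  {o: True}


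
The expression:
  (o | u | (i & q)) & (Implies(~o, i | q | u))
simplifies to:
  o | u | (i & q)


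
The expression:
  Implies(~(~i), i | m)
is always true.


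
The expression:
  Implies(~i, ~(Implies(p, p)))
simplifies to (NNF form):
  i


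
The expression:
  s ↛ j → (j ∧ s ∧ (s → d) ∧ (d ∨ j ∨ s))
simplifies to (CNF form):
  j ∨ ¬s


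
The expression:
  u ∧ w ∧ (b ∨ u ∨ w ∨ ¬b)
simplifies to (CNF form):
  u ∧ w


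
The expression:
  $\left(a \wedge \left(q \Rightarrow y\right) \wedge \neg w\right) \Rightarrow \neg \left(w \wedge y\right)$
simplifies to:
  $\text{True}$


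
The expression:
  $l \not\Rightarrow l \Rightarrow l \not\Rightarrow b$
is always true.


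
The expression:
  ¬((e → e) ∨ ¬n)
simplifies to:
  False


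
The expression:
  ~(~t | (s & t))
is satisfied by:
  {t: True, s: False}


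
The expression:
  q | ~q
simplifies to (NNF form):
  True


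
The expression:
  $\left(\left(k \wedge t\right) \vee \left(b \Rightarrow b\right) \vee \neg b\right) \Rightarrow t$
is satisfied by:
  {t: True}


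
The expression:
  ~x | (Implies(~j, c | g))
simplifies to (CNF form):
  c | g | j | ~x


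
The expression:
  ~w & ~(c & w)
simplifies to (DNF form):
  ~w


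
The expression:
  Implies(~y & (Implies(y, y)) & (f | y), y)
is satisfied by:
  {y: True, f: False}
  {f: False, y: False}
  {f: True, y: True}


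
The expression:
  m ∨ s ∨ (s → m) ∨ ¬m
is always true.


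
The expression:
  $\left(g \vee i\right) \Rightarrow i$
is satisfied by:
  {i: True, g: False}
  {g: False, i: False}
  {g: True, i: True}


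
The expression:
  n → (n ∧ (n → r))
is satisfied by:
  {r: True, n: False}
  {n: False, r: False}
  {n: True, r: True}


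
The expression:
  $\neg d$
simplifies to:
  $\neg d$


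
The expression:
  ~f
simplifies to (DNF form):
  ~f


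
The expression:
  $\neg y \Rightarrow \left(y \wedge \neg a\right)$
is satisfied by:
  {y: True}


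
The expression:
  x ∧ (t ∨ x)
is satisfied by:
  {x: True}


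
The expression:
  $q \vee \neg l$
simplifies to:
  $q \vee \neg l$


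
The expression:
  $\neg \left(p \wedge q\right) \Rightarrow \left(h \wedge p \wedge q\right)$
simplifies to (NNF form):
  $p \wedge q$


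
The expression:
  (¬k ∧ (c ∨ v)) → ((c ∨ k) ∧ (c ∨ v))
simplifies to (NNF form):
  c ∨ k ∨ ¬v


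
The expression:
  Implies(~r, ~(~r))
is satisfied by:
  {r: True}


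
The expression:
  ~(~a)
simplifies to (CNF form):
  a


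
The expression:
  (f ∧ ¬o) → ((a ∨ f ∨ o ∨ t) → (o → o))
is always true.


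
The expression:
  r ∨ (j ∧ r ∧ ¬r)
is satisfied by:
  {r: True}


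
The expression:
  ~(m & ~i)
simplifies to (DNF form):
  i | ~m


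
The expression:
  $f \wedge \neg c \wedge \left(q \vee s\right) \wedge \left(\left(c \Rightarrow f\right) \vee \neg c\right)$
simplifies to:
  $f \wedge \neg c \wedge \left(q \vee s\right)$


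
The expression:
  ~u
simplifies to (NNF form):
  ~u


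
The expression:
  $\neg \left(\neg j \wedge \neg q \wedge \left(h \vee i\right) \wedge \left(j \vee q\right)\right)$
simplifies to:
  $\text{True}$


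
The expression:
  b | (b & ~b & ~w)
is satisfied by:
  {b: True}


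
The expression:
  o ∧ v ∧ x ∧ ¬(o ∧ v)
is never true.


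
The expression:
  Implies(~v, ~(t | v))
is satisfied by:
  {v: True, t: False}
  {t: False, v: False}
  {t: True, v: True}


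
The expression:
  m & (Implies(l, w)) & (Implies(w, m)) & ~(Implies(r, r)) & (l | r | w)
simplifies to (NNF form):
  False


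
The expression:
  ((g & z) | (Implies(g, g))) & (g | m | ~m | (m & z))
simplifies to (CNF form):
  True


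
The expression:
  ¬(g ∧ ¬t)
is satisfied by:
  {t: True, g: False}
  {g: False, t: False}
  {g: True, t: True}


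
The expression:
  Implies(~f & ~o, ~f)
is always true.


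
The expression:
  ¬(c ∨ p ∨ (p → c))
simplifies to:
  False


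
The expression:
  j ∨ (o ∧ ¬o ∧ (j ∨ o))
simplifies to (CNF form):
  j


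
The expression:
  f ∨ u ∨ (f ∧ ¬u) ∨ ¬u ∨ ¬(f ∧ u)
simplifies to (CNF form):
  True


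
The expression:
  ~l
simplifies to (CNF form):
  ~l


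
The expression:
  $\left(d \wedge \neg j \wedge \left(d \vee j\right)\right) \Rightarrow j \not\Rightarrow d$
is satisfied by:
  {j: True, d: False}
  {d: False, j: False}
  {d: True, j: True}


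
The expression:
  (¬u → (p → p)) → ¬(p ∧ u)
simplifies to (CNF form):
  ¬p ∨ ¬u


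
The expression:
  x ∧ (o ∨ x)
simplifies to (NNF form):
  x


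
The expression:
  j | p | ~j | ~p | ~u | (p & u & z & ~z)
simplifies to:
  True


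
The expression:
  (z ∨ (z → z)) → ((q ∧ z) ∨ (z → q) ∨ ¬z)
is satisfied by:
  {q: True, z: False}
  {z: False, q: False}
  {z: True, q: True}


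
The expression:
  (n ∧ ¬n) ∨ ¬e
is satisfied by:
  {e: False}


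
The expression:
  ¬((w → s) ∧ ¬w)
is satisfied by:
  {w: True}


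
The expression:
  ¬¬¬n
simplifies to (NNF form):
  ¬n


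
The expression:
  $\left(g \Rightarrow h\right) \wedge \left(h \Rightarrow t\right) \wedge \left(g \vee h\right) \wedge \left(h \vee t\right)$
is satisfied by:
  {t: True, h: True}


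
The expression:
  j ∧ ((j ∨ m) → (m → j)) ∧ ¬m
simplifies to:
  j ∧ ¬m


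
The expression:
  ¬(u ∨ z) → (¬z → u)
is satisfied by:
  {z: True, u: True}
  {z: True, u: False}
  {u: True, z: False}


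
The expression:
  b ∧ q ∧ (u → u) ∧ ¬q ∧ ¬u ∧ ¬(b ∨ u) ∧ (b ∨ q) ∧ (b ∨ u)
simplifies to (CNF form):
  False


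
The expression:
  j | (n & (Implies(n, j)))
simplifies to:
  j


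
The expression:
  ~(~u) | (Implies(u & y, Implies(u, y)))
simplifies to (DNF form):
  True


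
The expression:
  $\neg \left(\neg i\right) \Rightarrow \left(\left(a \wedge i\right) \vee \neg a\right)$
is always true.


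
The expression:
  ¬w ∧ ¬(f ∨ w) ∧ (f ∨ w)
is never true.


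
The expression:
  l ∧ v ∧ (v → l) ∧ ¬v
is never true.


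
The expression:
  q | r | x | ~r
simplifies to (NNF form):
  True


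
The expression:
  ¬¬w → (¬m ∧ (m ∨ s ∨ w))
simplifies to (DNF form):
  ¬m ∨ ¬w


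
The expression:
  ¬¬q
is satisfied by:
  {q: True}


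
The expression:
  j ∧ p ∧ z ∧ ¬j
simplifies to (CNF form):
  False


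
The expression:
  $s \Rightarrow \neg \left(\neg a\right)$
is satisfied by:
  {a: True, s: False}
  {s: False, a: False}
  {s: True, a: True}


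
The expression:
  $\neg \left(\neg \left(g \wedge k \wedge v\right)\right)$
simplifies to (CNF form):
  $g \wedge k \wedge v$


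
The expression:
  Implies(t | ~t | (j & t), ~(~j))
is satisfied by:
  {j: True}


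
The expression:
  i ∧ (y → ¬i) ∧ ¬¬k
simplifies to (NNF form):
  i ∧ k ∧ ¬y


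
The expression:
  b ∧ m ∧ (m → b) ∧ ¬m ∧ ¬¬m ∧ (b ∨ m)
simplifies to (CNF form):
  False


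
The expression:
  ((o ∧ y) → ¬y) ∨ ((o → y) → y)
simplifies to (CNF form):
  True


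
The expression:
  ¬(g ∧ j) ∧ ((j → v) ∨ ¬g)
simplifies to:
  ¬g ∨ ¬j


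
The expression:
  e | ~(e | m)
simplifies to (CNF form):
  e | ~m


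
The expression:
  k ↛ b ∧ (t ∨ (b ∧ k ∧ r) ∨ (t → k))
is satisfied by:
  {k: True, b: False}


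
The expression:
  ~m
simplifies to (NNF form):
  ~m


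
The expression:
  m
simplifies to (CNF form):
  m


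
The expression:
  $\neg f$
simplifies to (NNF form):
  $\neg f$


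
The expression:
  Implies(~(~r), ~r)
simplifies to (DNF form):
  ~r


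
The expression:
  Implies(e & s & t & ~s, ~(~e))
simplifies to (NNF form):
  True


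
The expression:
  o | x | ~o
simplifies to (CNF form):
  True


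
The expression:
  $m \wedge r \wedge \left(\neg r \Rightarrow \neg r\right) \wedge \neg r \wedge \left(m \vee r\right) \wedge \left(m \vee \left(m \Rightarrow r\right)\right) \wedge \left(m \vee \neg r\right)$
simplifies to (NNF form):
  $\text{False}$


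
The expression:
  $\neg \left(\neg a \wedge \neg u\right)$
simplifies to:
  $a \vee u$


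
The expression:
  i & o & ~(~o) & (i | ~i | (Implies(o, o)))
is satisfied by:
  {i: True, o: True}


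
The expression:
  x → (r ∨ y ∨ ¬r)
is always true.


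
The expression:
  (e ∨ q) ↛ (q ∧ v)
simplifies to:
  (e ∧ ¬q) ∨ (q ∧ ¬v)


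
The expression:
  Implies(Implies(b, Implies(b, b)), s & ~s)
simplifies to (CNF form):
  False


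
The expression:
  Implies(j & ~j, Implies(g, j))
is always true.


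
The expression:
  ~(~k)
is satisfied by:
  {k: True}


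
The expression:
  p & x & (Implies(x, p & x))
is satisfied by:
  {p: True, x: True}


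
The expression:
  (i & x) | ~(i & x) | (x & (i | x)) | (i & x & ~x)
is always true.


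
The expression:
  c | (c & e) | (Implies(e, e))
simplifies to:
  True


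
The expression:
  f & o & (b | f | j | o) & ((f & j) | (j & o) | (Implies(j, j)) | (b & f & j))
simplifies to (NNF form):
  f & o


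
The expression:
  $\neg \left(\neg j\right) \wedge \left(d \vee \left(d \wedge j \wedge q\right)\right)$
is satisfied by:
  {j: True, d: True}


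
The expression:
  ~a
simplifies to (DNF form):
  ~a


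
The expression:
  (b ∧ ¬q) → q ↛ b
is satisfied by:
  {q: True, b: False}
  {b: False, q: False}
  {b: True, q: True}


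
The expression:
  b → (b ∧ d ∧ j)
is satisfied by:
  {d: True, j: True, b: False}
  {d: True, j: False, b: False}
  {j: True, d: False, b: False}
  {d: False, j: False, b: False}
  {b: True, d: True, j: True}


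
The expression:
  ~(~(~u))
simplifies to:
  ~u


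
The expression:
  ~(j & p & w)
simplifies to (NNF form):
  ~j | ~p | ~w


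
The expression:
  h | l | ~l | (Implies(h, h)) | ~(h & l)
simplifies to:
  True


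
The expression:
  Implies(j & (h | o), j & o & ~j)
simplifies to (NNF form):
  ~j | (~h & ~o)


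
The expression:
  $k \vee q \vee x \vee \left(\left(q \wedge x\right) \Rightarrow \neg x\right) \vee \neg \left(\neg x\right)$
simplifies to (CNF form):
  $\text{True}$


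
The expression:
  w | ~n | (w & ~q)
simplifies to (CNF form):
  w | ~n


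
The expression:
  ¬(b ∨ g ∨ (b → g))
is never true.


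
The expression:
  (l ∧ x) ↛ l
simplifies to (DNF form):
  False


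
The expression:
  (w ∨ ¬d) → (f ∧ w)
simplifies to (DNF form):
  (d ∧ ¬w) ∨ (f ∧ w)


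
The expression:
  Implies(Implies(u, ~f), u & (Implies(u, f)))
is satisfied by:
  {u: True, f: True}


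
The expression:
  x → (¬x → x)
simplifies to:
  True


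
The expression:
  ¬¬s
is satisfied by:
  {s: True}


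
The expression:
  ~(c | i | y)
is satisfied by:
  {i: False, y: False, c: False}


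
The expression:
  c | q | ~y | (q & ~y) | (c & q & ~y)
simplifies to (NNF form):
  c | q | ~y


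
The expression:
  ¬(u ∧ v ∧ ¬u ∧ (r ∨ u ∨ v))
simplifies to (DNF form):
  True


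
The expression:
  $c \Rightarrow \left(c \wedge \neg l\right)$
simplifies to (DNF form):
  $\neg c \vee \neg l$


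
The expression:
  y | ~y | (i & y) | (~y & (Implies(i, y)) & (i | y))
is always true.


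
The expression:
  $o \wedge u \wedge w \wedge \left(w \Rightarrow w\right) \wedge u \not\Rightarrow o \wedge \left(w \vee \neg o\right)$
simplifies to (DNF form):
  $\text{False}$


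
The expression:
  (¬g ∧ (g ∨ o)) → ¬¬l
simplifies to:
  g ∨ l ∨ ¬o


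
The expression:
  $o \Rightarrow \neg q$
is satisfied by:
  {o: False, q: False}
  {q: True, o: False}
  {o: True, q: False}


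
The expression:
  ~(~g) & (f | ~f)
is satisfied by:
  {g: True}


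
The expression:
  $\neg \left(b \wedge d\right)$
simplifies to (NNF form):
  $\neg b \vee \neg d$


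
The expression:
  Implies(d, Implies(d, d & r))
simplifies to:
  r | ~d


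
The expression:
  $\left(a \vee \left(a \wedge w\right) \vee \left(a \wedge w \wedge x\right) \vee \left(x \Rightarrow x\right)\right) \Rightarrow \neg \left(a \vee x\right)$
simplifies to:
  $\neg a \wedge \neg x$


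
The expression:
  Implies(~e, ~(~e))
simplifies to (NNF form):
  e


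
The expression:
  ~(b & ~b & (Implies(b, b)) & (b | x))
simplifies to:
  True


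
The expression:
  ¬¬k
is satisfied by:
  {k: True}


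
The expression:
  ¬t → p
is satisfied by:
  {t: True, p: True}
  {t: True, p: False}
  {p: True, t: False}


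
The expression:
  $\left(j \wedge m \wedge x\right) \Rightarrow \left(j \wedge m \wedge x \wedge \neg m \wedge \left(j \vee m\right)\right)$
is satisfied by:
  {m: False, x: False, j: False}
  {j: True, m: False, x: False}
  {x: True, m: False, j: False}
  {j: True, x: True, m: False}
  {m: True, j: False, x: False}
  {j: True, m: True, x: False}
  {x: True, m: True, j: False}


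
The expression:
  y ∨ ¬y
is always true.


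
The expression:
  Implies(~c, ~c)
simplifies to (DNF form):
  True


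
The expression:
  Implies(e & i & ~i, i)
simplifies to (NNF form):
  True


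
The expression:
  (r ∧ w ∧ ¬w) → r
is always true.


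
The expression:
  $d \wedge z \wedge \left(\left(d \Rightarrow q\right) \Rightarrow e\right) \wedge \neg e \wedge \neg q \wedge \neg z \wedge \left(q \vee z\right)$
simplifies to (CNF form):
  $\text{False}$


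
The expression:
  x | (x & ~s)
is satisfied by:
  {x: True}


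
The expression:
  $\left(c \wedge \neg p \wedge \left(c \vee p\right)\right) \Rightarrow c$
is always true.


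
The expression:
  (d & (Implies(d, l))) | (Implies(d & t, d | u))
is always true.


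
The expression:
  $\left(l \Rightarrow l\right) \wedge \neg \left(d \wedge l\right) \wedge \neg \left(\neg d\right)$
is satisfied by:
  {d: True, l: False}


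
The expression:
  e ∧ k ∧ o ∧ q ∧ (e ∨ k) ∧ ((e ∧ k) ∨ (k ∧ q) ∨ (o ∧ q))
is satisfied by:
  {e: True, o: True, q: True, k: True}


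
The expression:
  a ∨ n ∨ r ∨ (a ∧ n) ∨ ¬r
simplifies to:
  True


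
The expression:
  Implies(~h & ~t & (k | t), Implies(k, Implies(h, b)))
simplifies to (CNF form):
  True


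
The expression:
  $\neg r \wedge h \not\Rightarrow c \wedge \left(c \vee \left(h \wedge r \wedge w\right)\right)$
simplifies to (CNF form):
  $\text{False}$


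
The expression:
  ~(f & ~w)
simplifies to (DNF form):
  w | ~f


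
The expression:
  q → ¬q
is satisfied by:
  {q: False}


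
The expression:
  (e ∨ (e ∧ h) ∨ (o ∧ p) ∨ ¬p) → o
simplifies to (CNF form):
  (o ∨ p) ∧ (o ∨ ¬e)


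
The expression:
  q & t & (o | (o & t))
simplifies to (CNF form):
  o & q & t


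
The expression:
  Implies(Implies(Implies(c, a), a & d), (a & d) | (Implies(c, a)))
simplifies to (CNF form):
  a | ~c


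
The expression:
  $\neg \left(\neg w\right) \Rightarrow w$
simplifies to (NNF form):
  $\text{True}$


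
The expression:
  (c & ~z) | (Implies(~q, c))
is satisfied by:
  {q: True, c: True}
  {q: True, c: False}
  {c: True, q: False}


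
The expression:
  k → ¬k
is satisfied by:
  {k: False}


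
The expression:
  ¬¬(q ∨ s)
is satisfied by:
  {q: True, s: True}
  {q: True, s: False}
  {s: True, q: False}


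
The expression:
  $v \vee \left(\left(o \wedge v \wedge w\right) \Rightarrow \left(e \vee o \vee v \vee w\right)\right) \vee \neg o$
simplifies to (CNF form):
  $\text{True}$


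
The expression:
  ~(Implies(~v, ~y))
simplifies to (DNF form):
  y & ~v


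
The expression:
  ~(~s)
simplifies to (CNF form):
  s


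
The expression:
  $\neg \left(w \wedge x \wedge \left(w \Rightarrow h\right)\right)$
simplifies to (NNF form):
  $\neg h \vee \neg w \vee \neg x$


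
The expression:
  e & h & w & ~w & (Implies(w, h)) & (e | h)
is never true.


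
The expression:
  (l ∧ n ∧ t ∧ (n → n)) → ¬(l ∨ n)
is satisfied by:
  {l: False, t: False, n: False}
  {n: True, l: False, t: False}
  {t: True, l: False, n: False}
  {n: True, t: True, l: False}
  {l: True, n: False, t: False}
  {n: True, l: True, t: False}
  {t: True, l: True, n: False}


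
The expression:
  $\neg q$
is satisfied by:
  {q: False}


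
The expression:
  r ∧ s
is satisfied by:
  {r: True, s: True}


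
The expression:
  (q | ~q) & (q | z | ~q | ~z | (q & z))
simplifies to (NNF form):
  True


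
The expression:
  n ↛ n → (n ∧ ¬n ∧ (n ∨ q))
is always true.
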